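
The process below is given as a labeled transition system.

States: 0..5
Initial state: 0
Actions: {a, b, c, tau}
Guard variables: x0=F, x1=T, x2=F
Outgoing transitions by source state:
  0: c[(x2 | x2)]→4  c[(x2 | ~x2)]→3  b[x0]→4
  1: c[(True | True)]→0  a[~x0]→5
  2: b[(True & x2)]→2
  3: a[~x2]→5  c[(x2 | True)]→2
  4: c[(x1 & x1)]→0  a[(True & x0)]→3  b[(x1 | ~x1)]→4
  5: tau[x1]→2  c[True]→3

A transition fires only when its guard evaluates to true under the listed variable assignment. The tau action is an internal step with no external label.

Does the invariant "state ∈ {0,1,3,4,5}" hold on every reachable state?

Answer: INVARIANT VIOLATED at state 2

Trace:
Safe = {0,1,3,4,5}
Reachable = {0,2,3,5}
  0: ✓
  2: outside
  3: ✓
  5: ✓
counterexample path to 2: c·c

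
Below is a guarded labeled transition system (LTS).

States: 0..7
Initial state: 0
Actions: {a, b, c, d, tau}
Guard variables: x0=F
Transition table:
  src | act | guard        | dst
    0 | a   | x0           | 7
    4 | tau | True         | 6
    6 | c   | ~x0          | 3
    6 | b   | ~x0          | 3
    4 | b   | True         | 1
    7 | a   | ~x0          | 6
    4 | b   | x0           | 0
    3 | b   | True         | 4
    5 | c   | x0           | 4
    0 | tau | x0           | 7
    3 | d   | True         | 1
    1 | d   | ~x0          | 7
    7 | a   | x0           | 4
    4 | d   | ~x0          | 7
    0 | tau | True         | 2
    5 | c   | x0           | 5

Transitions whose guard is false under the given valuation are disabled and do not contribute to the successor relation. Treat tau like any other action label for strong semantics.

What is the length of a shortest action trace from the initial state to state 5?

Answer: UNREACHABLE

Analysis:
Breadth-first toward 5:
  L0 = {0}
  L1 = {2}
5 never appears.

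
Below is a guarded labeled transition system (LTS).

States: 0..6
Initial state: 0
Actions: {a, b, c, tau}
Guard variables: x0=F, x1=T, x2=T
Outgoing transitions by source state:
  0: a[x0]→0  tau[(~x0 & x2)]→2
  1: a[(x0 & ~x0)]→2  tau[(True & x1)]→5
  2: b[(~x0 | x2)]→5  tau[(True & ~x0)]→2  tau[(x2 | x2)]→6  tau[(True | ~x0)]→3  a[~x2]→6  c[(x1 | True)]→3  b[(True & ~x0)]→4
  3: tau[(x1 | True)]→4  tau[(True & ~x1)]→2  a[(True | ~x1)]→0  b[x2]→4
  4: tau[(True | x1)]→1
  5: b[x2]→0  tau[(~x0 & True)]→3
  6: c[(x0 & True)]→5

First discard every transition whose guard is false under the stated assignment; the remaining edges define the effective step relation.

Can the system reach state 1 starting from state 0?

After dropping false guards: 14 live edges.
depth 0: {0}
depth 1: {2}  total {0,2}
depth 2: {3,4,5,6}  total {0,2,3,4,5,6}
depth 3: {1}  total {0,1,2,3,4,5,6}
R = {0,1,2,3,4,5,6}
Path to 1: tau·b·tau

Answer: REACHABLE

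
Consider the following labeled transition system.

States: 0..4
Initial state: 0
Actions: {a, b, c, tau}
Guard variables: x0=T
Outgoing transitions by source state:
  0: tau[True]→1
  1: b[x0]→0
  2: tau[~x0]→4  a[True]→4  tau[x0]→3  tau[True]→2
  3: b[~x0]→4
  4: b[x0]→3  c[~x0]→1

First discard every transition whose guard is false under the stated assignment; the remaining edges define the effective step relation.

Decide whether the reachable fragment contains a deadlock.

Reachable = {0,1}
  0: tau→1  [1 exit(s)]
  1: b→0  [1 exit(s)]

Answer: DEADLOCK-FREE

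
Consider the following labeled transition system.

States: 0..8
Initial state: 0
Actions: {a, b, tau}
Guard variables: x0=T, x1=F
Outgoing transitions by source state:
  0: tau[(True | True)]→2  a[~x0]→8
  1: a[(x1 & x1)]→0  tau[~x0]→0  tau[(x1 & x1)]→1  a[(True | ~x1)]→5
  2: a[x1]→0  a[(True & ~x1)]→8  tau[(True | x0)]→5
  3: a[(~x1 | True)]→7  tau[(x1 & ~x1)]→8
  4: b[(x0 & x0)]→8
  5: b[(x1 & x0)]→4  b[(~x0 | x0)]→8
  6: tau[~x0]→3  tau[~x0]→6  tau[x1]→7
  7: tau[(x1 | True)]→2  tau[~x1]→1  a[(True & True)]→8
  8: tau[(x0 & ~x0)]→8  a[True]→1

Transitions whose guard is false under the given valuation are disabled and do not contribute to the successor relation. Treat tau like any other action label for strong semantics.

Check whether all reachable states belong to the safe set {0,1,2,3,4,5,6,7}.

Answer: INVARIANT VIOLATED at state 8

Analysis:
Safe = {0,1,2,3,4,5,6,7}
R = {0,1,2,5,8}
  0: ✓
  1: ✓
  2: ✓
  5: ✓
  8: outside
reach 8 via tau·a — violates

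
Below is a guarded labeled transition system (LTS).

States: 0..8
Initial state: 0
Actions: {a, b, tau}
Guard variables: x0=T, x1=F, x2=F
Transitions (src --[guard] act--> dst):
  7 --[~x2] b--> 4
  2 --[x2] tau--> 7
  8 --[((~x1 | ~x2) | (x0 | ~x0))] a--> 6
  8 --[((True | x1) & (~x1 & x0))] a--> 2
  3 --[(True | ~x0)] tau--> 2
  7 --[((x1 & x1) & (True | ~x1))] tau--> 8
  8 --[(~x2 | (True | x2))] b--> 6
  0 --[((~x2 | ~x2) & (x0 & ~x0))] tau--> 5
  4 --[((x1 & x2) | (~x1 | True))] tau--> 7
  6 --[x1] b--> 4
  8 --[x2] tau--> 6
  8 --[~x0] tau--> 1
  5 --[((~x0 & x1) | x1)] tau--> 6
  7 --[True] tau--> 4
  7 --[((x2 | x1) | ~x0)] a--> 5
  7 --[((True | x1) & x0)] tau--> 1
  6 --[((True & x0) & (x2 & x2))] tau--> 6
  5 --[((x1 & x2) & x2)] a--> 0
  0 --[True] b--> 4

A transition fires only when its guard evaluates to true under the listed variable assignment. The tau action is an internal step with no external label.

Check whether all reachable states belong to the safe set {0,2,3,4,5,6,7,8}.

Answer: INVARIANT VIOLATED at state 1

Working:
Safe = {0,2,3,4,5,6,7,8}
R = {0,1,4,7}
  0: safe
  1: VIOLATES
  4: safe
  7: safe
reach 1 via b·tau·tau — violates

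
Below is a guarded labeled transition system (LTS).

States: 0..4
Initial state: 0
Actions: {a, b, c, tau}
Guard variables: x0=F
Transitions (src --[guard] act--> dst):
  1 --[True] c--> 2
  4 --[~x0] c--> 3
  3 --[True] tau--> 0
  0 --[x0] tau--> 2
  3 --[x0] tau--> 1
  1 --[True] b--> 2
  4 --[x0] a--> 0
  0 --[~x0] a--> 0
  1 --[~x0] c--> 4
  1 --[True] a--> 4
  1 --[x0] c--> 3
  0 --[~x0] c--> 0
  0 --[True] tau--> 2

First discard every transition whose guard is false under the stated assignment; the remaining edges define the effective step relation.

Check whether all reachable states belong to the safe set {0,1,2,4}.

Answer: INVARIANT HOLDS

Trace:
Allowed set {0,1,2,4}
Reachable = {0,2}
  0: safe
  2: safe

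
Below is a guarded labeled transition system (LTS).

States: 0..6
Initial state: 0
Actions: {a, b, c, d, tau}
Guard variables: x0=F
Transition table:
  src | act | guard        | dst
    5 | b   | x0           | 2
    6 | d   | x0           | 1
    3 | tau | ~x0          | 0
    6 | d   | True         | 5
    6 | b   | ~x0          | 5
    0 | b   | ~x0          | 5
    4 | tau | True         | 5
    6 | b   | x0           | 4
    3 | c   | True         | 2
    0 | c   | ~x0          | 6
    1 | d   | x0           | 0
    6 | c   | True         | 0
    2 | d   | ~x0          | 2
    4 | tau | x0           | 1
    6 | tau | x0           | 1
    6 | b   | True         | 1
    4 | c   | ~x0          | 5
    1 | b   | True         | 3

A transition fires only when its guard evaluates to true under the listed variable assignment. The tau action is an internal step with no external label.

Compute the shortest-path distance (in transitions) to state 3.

BFS to 3:
  Layer 0: {0}
  Layer 1: {5,6}
  Layer 2: {1}
  Layer 3: {3}
first hit 3 at d=3 via c·b·b

Answer: 3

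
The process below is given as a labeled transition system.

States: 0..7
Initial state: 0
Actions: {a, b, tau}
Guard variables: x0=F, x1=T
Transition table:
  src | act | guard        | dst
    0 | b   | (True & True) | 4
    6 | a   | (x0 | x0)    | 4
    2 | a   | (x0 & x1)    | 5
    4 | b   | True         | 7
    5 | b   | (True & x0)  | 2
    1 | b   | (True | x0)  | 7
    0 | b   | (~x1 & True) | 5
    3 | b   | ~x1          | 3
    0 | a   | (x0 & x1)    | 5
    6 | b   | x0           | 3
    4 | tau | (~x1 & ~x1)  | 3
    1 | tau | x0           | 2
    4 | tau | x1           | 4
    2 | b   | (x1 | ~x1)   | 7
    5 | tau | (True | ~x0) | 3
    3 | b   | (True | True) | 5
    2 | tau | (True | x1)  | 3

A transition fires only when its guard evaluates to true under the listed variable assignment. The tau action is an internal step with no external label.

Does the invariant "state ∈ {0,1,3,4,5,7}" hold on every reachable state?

Allowed set {0,1,3,4,5,7}
Reach set: {0,4,7}
  0: ✓
  4: ✓
  7: ✓

Answer: INVARIANT HOLDS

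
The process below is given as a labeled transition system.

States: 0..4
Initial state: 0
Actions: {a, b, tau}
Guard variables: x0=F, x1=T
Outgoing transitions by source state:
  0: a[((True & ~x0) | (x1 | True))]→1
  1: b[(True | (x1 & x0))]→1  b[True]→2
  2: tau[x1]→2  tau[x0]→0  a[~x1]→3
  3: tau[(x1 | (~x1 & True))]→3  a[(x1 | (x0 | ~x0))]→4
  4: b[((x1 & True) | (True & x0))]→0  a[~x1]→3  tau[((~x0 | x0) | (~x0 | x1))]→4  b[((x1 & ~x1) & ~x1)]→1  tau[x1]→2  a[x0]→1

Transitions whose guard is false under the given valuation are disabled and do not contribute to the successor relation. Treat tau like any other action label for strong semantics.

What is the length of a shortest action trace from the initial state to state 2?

Layered search for 2:
  Layer 0: {0}
  Layer 1: {1}
  Layer 2: {2}
2 enters at depth 2; path a·b

Answer: 2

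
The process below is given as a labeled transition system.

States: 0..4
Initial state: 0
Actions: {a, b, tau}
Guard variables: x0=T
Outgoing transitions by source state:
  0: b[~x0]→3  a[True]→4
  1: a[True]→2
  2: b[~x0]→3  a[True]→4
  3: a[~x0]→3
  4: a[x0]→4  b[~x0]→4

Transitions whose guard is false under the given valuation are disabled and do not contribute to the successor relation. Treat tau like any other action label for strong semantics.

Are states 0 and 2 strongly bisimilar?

Answer: BISIMILAR

Analysis:
Bisimulation quotient by refinement:
  π0 = {{0,1,2,3,4}}
  π1 = {{0,1,2,4},{3}}
2 equivalence class(es) (converged in 2)
[0]={0,1,2,4}  [2]={0,1,2,4}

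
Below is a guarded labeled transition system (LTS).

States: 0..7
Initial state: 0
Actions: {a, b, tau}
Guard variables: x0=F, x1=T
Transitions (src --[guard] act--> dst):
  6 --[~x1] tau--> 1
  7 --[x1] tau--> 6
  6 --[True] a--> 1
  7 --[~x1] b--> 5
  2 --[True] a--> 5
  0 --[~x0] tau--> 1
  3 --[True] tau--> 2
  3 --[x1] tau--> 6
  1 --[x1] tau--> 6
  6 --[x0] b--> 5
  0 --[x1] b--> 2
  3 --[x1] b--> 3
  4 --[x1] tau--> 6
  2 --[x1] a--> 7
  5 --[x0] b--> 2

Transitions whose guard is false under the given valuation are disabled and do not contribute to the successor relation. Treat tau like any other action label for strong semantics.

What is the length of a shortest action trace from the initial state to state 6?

Layered search for 6:
  L0 = {0}
  L1 = {1,2}
  L2 = {5,6,7}
first hit 6 at d=2 via tau·tau

Answer: 2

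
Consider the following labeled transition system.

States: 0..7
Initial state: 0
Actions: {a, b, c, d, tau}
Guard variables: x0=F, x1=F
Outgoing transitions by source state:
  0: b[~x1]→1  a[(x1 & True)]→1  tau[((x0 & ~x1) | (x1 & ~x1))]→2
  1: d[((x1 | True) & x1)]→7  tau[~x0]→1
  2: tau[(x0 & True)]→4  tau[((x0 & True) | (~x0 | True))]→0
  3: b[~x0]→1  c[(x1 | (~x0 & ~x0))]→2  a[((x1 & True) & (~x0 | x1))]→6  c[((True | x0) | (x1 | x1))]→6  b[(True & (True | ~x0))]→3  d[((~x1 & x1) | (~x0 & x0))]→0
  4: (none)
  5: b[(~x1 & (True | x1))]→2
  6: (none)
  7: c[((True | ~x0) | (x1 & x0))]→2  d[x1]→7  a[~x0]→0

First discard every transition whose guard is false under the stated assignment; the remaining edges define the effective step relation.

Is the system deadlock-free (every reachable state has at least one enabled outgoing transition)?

R = {0,1}
  0: b→1  [1 exit(s)]
  1: tau→1  [1 exit(s)]

Answer: DEADLOCK-FREE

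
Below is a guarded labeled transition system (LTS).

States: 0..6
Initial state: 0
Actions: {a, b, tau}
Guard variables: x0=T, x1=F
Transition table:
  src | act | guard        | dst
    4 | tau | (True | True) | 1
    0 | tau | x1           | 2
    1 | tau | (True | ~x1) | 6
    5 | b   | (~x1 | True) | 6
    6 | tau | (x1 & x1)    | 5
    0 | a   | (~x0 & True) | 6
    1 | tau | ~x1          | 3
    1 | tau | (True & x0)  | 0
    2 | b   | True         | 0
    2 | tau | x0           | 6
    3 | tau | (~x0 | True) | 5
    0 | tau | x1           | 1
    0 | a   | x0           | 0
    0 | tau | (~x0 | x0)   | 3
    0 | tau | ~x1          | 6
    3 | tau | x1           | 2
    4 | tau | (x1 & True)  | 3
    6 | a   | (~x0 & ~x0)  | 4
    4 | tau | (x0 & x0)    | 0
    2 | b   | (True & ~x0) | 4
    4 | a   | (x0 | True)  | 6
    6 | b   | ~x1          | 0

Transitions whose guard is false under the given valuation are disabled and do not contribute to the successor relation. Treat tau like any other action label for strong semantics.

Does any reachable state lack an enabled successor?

Reachable = {0,3,5,6}
  0: a→0  tau→3  tau→6  [3 exit(s)]
  3: tau→5  [1 exit(s)]
  5: b→6  [1 exit(s)]
  6: b→0  [1 exit(s)]

Answer: DEADLOCK-FREE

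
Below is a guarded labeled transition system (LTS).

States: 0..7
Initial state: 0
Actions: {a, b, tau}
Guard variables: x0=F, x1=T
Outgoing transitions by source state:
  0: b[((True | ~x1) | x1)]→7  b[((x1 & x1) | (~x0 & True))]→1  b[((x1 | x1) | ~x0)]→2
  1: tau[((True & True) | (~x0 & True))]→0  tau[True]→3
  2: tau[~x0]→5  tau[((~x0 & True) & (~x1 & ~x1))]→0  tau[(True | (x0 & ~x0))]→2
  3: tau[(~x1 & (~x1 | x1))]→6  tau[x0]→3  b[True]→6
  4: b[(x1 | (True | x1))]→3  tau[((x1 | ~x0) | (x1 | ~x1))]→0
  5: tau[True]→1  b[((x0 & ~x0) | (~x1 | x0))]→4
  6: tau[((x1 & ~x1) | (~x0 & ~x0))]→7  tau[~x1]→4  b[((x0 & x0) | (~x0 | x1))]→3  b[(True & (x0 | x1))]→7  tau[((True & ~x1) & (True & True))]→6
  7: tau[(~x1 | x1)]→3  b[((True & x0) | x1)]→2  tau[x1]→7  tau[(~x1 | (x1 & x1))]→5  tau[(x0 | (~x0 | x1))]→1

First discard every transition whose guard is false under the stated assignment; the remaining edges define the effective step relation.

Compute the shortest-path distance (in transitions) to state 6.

Answer: 3

Trace:
Layered search for 6:
  L0 = {0}
  L1 = {1,2,7}
  L2 = {3,5}
  L3 = {6}
depth(6)=3, e.g. b·tau·b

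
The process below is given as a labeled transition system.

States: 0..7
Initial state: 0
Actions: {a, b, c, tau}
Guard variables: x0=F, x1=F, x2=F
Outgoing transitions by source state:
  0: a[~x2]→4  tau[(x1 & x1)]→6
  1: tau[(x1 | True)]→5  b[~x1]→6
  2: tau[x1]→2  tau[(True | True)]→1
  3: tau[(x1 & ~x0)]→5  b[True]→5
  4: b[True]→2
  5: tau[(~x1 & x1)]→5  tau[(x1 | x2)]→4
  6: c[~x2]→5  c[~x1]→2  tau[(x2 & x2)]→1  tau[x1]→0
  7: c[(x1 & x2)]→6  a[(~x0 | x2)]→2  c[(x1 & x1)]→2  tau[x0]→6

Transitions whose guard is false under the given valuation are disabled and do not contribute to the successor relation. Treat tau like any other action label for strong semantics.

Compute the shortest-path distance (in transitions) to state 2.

Answer: 2

Analysis:
Breadth-first toward 2:
  L0 = {0}
  L1 = {4}
  L2 = {2}
depth(2)=2, e.g. a·b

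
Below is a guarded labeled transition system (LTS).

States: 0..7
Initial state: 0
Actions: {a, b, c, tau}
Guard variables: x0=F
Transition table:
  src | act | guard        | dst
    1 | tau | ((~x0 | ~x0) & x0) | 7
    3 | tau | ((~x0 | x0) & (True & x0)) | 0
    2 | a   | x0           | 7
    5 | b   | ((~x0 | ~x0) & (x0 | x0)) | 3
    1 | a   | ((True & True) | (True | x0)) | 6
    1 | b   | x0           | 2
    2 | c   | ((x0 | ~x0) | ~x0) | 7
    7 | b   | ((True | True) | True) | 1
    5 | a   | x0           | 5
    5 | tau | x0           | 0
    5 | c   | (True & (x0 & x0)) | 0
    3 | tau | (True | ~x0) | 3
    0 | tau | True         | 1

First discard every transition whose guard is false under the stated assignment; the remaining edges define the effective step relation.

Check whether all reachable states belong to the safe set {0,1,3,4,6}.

Answer: INVARIANT HOLDS

Working:
Safe = {0,1,3,4,6}
Reachable = {0,1,6}
  0: ok
  1: ok
  6: ok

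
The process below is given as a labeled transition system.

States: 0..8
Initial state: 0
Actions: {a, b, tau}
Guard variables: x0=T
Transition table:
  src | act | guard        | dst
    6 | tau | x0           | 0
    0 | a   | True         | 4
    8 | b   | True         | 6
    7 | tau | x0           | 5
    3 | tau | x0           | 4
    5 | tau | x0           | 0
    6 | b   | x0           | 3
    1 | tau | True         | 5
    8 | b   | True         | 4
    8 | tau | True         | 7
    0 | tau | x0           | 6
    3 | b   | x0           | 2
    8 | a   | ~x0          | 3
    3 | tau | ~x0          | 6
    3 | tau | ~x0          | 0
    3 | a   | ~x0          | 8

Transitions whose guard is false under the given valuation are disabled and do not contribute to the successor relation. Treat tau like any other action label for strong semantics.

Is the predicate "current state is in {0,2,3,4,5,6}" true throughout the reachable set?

Inv-set: {0,2,3,4,5,6}
Reach set: {0,2,3,4,6}
  0: ✓
  2: ✓
  3: ✓
  4: ✓
  6: ✓

Answer: INVARIANT HOLDS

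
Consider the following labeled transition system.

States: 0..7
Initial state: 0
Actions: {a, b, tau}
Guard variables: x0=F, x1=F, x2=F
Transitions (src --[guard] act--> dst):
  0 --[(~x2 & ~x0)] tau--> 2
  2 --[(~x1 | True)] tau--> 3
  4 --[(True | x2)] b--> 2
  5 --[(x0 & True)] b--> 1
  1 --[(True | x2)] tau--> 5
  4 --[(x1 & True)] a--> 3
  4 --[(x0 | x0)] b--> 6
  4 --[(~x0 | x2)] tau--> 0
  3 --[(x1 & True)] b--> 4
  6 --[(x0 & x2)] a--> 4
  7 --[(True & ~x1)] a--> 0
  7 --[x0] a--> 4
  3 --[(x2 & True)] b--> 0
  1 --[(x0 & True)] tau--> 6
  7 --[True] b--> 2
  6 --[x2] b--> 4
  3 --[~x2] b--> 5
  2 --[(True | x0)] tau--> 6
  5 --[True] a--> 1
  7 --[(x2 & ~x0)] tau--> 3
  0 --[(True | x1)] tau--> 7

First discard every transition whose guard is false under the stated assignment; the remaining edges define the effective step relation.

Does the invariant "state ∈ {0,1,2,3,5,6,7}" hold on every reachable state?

Answer: INVARIANT HOLDS

Trace:
Inv-set: {0,1,2,3,5,6,7}
R = {0,1,2,3,5,6,7}
  0: safe
  1: safe
  2: safe
  3: safe
  5: safe
  6: safe
  7: safe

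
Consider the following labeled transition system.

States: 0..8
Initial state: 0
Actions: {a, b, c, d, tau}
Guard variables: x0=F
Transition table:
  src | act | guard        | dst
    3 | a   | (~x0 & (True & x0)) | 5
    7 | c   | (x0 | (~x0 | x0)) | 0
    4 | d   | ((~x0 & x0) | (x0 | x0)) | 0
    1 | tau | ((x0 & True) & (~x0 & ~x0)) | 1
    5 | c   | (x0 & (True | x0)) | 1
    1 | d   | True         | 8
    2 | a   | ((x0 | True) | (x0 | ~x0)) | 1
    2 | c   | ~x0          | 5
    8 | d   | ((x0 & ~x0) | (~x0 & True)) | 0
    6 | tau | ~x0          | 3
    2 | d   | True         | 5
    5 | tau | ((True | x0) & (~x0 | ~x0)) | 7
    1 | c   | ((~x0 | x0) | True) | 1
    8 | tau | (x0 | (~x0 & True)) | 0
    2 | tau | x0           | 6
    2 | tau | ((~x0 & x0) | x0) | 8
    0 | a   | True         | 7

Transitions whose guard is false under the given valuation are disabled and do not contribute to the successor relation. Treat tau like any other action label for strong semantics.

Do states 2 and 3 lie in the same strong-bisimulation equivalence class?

Answer: NOT BISIMILAR

Working:
Refine partition for ~:
  π0 = {{0,1,2,3,4,5,6,7,8}}
  π1 = {{0},{1},{2},{3,4},{5,6},{7},{8}}
  π2 = {{0},{1},{2},{3,4},{5},{6},{7},{8}}
8 equivalence class(es) (converged in 3)
2∈{2}, 3∈{3,4}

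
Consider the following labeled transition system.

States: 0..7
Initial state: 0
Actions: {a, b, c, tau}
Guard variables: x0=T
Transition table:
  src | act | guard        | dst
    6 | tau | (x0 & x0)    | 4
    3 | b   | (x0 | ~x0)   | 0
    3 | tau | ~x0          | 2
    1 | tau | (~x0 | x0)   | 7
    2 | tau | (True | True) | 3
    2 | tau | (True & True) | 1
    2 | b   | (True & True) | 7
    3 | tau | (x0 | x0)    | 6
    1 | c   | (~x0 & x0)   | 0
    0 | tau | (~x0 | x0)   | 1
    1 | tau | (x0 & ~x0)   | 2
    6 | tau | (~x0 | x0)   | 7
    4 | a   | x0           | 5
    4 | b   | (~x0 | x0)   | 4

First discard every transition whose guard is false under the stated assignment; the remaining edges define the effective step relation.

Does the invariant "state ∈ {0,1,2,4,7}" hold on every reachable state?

Answer: INVARIANT HOLDS

Trace:
Safe = {0,1,2,4,7}
Reach set: {0,1,7}
  0: safe
  1: safe
  7: safe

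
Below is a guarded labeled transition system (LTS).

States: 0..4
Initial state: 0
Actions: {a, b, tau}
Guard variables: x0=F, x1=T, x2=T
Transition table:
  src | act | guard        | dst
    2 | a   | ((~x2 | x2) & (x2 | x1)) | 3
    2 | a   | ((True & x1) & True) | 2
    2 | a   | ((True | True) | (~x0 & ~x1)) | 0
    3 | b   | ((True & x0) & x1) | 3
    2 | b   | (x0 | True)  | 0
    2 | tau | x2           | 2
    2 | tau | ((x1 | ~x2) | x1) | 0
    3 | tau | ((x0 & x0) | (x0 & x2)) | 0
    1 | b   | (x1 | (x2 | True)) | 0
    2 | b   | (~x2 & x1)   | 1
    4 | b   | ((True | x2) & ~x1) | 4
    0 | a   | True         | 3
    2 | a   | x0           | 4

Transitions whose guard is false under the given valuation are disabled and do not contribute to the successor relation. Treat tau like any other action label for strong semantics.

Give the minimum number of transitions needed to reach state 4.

Breadth-first toward 4:
  Layer 0: {0}
  Layer 1: {3}
4 never appears.

Answer: UNREACHABLE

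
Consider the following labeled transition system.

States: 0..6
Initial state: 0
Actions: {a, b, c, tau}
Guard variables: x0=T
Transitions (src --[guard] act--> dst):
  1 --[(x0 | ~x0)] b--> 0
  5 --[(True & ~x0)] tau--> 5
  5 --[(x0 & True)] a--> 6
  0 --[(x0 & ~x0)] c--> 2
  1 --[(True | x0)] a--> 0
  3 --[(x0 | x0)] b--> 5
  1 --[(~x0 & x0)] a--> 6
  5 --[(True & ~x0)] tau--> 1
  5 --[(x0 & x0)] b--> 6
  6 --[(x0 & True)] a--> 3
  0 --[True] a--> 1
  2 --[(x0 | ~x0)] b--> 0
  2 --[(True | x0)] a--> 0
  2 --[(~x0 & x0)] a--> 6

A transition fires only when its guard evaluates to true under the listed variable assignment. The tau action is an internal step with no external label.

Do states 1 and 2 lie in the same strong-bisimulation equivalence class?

Answer: BISIMILAR

Analysis:
Bisimulation quotient by refinement:
  π0 = {{0,1,2,3,4,5,6}}
  π1 = {{0,6},{1,2,5},{3},{4}}
  π2 = {{0},{1,2,5},{3},{4},{6}}
  π3 = {{0},{1,2},{3},{4},{5},{6}}
stable after 4 split(s): 6 block(s)
class of 1: {1,2}; class of 2: {1,2}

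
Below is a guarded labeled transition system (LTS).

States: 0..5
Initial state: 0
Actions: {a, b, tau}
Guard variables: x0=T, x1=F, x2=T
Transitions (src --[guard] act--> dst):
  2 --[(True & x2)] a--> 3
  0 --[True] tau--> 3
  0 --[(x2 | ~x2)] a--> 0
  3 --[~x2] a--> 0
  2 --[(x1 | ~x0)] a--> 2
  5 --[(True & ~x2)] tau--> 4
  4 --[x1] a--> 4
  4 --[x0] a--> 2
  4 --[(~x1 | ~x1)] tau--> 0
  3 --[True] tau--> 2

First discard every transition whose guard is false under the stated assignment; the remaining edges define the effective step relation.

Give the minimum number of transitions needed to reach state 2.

Layered search for 2:
  L0 = {0}
  L1 = {3}
  L2 = {2}
2 enters at depth 2; path tau·tau

Answer: 2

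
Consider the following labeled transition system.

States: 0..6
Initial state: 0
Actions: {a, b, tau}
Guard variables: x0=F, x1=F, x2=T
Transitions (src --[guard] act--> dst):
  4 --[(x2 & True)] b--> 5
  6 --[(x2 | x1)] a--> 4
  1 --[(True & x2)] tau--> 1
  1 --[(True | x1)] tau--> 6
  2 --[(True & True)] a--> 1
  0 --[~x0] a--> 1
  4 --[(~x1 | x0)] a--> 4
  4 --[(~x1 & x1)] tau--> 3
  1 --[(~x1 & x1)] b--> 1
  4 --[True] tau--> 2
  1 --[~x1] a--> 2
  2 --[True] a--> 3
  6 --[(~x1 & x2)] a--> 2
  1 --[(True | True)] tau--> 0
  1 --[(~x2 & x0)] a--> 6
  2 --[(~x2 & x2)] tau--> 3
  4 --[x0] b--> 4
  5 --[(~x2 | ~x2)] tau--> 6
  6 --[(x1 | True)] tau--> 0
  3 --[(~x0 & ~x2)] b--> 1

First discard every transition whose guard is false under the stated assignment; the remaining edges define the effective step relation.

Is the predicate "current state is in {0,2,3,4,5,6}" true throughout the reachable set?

Inv-set: {0,2,3,4,5,6}
Reach set: {0,1,2,3,4,5,6}
  0: ✓
  1: ✗ unsafe
  2: ✓
  3: ✓
  4: ✓
  5: ✓
  6: ✓
reach 1 via a — violates

Answer: INVARIANT VIOLATED at state 1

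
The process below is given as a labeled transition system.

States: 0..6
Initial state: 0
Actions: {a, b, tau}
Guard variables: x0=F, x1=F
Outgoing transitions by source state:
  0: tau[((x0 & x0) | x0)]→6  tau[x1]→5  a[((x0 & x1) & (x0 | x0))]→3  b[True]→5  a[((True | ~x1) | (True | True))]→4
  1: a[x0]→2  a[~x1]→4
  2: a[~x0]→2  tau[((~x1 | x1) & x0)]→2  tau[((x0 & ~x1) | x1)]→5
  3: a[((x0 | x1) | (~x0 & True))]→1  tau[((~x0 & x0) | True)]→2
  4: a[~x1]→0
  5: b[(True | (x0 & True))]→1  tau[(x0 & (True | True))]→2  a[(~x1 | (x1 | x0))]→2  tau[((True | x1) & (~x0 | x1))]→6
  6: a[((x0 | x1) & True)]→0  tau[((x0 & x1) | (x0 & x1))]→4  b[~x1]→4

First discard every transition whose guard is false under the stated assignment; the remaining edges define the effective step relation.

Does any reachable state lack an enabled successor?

Reach set: {0,1,2,4,5,6}
  0: a→4  b→5  [2 out]
  1: a→4  [1 out]
  2: a→2  [1 out]
  4: a→0  [1 out]
  5: a→2  b→1  tau→6  [3 out]
  6: b→4  [1 out]

Answer: DEADLOCK-FREE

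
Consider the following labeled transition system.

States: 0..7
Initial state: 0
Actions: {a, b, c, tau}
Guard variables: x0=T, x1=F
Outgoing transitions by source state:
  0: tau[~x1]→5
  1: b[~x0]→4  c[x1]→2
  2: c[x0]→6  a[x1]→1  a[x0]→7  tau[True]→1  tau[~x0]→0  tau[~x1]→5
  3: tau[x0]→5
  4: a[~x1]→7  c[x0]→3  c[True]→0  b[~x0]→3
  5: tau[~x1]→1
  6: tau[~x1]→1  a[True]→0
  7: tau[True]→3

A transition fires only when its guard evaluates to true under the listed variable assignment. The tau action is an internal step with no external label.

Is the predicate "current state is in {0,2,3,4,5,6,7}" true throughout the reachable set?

Inv-set: {0,2,3,4,5,6,7}
R = {0,1,5}
  0: ok
  1: outside
  5: ok
reach 1 via tau·tau — violates

Answer: INVARIANT VIOLATED at state 1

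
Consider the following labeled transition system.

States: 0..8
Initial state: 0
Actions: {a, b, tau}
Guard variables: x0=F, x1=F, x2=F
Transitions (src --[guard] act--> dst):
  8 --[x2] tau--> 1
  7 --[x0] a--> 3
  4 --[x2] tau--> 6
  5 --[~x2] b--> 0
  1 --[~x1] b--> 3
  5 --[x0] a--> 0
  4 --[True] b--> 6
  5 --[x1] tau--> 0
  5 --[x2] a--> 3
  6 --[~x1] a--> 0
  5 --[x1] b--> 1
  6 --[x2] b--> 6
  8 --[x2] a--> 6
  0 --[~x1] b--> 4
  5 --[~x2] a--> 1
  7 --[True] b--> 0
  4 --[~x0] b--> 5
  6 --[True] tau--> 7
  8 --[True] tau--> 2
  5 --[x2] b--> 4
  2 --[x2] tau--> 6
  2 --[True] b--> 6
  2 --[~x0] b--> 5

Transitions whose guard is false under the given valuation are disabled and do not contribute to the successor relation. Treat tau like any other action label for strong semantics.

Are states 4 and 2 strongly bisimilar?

Compute ~ classes (split until stable):
  P[0] = {{0,1,2,3,4,5,6,7,8}}
  P[1] = {{0,1,2,4,7},{3},{5},{6},{8}}
  P[2] = {{0,7},{1},{2,4},{3},{5},{6},{8}}
  P[3] = {{0},{1},{2,4},{3},{5},{6},{7},{8}}
8 equivalence class(es) (converged in 4)
[4]={2,4}  [2]={2,4}

Answer: BISIMILAR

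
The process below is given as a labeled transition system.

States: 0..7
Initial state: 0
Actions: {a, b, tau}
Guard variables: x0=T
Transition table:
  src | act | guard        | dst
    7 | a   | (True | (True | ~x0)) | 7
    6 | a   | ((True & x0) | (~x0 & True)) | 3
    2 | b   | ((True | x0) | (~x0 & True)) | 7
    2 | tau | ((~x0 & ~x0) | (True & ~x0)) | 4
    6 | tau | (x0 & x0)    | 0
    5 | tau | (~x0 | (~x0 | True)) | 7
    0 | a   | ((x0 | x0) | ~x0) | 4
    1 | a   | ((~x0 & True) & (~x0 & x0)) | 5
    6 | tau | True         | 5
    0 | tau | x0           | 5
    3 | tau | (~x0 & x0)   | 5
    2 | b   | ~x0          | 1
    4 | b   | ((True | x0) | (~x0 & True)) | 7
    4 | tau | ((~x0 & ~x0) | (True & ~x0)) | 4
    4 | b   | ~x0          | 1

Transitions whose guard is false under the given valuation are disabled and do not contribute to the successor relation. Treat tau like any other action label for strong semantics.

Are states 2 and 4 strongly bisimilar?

Answer: BISIMILAR

Analysis:
Compute ~ classes (split until stable):
  round 0: {{0,1,2,3,4,5,6,7}}
  round 1: {{0,6},{1,3},{2,4},{5},{7}}
  round 2: {{0},{1,3},{2,4},{5},{6},{7}}
6 equivalence class(es) (converged in 3)
[2]={2,4}  [4]={2,4}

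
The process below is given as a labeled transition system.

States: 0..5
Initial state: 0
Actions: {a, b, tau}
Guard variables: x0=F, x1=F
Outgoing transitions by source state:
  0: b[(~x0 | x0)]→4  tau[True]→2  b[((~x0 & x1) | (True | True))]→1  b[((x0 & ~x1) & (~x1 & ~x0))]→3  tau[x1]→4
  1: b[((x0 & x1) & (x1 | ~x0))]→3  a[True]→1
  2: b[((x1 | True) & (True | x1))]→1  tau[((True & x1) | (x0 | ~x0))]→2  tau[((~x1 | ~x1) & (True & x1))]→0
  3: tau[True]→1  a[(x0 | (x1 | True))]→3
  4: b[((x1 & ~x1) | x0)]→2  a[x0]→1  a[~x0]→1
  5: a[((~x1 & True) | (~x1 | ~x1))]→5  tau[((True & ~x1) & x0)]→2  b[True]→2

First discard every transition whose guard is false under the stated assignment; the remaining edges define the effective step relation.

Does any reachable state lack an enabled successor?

Reachable = {0,1,2,4}
  0: b→1  b→4  tau→2  [3 out]
  1: a→1  [1 out]
  2: b→1  tau→2  [2 out]
  4: a→1  [1 out]

Answer: DEADLOCK-FREE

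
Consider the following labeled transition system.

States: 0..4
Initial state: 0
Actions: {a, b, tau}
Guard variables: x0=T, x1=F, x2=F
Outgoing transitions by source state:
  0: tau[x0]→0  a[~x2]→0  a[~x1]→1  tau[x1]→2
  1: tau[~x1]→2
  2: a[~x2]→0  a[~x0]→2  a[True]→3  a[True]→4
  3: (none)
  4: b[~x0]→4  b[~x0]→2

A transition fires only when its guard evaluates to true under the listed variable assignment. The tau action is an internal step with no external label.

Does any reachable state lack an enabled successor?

Reach set: {0,1,2,3,4}
  0: a→0  a→1  tau→0  [3 out]
  1: tau→2  [1 out]
  2: a→0  a→3  a→4  [3 out]
  3: ∅  [no exit]
  4: ∅  [no exit]
Path to 3: a·tau·a

Answer: DEADLOCK at state 3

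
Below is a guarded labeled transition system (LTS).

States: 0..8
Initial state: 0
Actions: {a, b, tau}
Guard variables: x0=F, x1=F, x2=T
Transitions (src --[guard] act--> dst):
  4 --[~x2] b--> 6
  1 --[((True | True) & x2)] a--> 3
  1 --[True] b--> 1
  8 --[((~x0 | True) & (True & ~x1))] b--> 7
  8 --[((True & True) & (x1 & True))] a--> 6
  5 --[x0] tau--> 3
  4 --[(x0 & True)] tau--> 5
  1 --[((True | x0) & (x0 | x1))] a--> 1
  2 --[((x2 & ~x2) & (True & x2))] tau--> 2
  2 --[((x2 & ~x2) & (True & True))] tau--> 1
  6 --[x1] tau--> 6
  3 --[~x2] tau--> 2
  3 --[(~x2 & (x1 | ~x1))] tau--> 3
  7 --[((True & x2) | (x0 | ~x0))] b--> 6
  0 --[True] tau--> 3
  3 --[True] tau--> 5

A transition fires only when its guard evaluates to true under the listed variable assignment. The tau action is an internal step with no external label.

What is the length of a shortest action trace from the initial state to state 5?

Answer: 2

Trace:
Layered search for 5:
  Layer 0: {0}
  Layer 1: {3}
  Layer 2: {5}
5 enters at depth 2; path tau·tau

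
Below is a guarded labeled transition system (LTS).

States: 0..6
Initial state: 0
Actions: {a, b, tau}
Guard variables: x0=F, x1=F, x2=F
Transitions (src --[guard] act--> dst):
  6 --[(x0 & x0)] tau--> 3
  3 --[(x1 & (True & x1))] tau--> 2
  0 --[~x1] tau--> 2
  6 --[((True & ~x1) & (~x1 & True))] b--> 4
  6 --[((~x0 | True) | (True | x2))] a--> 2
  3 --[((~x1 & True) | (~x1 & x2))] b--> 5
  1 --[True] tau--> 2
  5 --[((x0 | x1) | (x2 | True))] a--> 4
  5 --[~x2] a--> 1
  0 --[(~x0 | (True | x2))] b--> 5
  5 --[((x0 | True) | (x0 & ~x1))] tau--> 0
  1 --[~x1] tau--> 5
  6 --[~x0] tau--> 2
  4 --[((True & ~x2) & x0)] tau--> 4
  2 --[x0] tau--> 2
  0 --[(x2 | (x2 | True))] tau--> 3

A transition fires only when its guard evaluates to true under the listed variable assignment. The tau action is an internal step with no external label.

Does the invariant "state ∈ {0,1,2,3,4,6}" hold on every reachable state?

Inv-set: {0,1,2,3,4,6}
Reach set: {0,1,2,3,4,5}
  0: safe
  1: safe
  2: safe
  3: safe
  4: safe
  5: outside
witness against invariant: b → 5

Answer: INVARIANT VIOLATED at state 5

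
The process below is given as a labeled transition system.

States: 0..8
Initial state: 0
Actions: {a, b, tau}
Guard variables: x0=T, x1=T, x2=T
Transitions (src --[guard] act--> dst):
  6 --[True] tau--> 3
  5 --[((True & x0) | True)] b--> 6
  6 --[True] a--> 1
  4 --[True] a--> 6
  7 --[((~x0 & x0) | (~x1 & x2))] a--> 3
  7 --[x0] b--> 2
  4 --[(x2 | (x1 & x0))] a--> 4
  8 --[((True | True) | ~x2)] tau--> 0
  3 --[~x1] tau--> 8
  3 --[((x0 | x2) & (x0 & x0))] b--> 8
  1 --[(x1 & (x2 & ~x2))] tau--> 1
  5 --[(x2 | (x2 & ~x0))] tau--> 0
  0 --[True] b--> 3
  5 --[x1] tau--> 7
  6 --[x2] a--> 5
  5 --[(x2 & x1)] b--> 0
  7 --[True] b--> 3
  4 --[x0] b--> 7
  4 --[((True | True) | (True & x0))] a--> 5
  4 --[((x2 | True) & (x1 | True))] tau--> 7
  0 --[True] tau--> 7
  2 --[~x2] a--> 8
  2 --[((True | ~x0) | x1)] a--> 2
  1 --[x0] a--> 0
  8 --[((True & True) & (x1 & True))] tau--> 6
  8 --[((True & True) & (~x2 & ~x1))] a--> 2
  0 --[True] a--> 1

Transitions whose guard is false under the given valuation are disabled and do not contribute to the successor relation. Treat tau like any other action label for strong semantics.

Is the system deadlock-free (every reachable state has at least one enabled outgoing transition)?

R = {0,1,2,3,5,6,7,8}
  0: a→1  b→3  tau→7  [deg 3]
  1: a→0  [deg 1]
  2: a→2  [deg 1]
  3: b→8  [deg 1]
  5: b→0  b→6  tau→0  tau→7  [deg 4]
  6: a→1  a→5  tau→3  [deg 3]
  7: b→2  b→3  [deg 2]
  8: tau→0  tau→6  [deg 2]

Answer: DEADLOCK-FREE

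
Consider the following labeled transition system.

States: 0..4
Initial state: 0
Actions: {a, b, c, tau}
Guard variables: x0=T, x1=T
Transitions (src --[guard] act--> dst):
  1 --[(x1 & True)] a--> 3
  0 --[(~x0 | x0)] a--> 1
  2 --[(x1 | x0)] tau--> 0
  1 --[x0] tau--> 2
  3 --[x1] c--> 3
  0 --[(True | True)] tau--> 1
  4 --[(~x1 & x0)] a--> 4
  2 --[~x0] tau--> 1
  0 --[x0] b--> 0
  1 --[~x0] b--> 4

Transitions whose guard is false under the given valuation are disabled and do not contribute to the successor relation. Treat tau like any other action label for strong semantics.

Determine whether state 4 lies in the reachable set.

Answer: UNREACHABLE

Analysis:
After dropping false guards: 7 live edges.
Layer 0: {0}
Layer 1: {1}  now seen {0,1}
Layer 2: {2,3}  now seen {0,1,2,3}
Reachable = {0,1,2,3}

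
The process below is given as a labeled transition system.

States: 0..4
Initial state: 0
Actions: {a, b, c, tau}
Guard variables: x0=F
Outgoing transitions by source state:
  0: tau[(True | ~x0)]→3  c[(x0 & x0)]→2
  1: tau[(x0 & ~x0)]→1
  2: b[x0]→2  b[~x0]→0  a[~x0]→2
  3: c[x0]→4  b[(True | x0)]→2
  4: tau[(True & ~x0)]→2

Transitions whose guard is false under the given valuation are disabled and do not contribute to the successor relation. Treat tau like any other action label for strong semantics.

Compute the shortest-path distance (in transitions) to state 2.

BFS to 2:
  L0 = {0}
  L1 = {3}
  L2 = {2}
first hit 2 at d=2 via tau·b

Answer: 2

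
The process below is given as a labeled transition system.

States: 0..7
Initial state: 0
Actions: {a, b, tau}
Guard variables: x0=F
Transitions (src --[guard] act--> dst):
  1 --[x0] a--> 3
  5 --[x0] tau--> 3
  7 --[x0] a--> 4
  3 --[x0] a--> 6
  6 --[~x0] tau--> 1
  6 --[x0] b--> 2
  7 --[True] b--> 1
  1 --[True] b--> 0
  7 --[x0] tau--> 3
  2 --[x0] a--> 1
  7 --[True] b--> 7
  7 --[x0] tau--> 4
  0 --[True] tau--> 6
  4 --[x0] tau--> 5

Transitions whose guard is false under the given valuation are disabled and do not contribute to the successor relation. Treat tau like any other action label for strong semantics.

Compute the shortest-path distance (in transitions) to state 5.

Breadth-first toward 5:
  depth 0: {0}
  depth 1: {6}
  depth 2: {1}
5 never appears.

Answer: UNREACHABLE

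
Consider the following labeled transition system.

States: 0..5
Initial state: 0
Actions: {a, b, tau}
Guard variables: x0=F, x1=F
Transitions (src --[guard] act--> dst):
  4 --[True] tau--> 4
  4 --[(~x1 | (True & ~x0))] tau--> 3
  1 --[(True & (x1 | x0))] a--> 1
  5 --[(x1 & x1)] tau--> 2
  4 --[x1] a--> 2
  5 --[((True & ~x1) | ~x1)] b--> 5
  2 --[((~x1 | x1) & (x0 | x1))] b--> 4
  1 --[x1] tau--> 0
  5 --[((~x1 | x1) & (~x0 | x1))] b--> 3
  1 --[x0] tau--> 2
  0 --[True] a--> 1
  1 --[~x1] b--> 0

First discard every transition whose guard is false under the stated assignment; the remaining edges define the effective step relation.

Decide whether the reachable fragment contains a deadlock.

Answer: DEADLOCK-FREE

Analysis:
R = {0,1}
  0: a→1  [1 exit(s)]
  1: b→0  [1 exit(s)]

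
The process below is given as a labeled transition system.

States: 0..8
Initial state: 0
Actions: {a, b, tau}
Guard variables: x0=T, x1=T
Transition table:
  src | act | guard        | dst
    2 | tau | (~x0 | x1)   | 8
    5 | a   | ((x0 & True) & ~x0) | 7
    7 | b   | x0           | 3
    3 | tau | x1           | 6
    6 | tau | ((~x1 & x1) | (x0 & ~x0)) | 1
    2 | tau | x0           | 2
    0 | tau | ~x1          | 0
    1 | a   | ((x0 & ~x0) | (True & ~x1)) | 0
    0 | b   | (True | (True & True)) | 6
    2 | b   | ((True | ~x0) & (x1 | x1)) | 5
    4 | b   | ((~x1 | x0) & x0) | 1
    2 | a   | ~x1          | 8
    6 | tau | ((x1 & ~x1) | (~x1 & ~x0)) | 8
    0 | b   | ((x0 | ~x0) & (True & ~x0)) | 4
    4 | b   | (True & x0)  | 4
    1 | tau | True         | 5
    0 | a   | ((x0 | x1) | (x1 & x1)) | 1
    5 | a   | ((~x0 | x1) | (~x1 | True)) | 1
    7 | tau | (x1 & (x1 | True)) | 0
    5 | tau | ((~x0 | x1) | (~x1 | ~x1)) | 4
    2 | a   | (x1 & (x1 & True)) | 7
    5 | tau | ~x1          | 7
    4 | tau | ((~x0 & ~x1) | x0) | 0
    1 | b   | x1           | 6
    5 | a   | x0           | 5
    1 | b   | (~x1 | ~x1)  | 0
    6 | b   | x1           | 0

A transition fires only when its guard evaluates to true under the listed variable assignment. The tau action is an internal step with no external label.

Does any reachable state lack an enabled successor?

Answer: DEADLOCK-FREE

Trace:
Reachable = {0,1,4,5,6}
  0: a→1  b→6  [deg 2]
  1: b→6  tau→5  [deg 2]
  4: b→1  b→4  tau→0  [deg 3]
  5: a→1  a→5  tau→4  [deg 3]
  6: b→0  [deg 1]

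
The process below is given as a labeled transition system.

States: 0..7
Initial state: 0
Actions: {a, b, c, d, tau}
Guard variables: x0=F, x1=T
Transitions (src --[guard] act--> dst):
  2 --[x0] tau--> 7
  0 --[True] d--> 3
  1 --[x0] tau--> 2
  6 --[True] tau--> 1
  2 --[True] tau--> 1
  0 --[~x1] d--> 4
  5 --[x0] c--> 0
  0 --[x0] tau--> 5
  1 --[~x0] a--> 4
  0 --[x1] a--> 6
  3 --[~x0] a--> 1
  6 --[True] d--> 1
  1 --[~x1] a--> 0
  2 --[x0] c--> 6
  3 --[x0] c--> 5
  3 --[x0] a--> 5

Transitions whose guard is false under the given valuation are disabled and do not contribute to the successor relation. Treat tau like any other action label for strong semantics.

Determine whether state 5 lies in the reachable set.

Answer: UNREACHABLE

Working:
After dropping false guards: 7 live edges.
L0 = {0}
L1 = {3,6}  cumulative {0,3,6}
L2 = {1}  cumulative {0,1,3,6}
L3 = {4}  cumulative {0,1,3,4,6}
R = {0,1,3,4,6}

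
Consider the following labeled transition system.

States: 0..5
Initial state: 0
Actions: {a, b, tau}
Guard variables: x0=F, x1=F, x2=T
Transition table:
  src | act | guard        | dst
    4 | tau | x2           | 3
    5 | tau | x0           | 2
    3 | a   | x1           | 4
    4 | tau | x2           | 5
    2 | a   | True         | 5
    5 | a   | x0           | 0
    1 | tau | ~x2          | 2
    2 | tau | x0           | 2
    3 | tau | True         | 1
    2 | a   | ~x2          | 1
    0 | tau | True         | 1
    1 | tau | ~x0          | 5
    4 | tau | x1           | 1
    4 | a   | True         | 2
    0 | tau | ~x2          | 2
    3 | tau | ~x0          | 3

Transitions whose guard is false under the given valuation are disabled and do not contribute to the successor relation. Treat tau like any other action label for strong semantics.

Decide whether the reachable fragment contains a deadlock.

Reachable = {0,1,5}
  0: tau→1  [1 exit(s)]
  1: tau→5  [1 exit(s)]
  5: ∅  [STUCK]
Path to 5: tau·tau

Answer: DEADLOCK at state 5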